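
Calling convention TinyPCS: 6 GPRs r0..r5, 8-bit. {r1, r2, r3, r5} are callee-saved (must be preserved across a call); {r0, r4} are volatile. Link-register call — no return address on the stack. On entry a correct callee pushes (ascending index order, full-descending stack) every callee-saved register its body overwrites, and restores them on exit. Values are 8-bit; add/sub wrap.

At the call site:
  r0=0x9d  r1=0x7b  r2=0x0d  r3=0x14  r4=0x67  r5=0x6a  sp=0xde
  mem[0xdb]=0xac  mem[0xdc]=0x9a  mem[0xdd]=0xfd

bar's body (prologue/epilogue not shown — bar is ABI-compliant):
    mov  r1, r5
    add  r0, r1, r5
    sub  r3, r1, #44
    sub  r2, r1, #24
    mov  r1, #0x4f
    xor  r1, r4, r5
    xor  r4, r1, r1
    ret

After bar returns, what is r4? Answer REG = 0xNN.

REG = 0x00

prologue: push r1 → mem[0xdd]=0x7b, sp=0xdd
prologue: push r2 → mem[0xdc]=0x0d, sp=0xdc
prologue: push r3 → mem[0xdb]=0x14, sp=0xdb
body[0] mov  r1, r5 → r1=0x6a
body[1] add  r0, r1, r5 → r0=0xd4
body[2] sub  r3, r1, #44 → r3=0x3e
body[3] sub  r2, r1, #24 → r2=0x52
body[4] mov  r1, #0x4f → r1=0x4f
body[5] xor  r1, r4, r5 → r1=0x0d
body[6] xor  r4, r1, r1 → r4=0x00
epilogue: pop r3=0x14, sp=0xdc
epilogue: pop r2=0x0d, sp=0xdd
epilogue: pop r1=0x7b, sp=0xde
r4 is caller-saved → body value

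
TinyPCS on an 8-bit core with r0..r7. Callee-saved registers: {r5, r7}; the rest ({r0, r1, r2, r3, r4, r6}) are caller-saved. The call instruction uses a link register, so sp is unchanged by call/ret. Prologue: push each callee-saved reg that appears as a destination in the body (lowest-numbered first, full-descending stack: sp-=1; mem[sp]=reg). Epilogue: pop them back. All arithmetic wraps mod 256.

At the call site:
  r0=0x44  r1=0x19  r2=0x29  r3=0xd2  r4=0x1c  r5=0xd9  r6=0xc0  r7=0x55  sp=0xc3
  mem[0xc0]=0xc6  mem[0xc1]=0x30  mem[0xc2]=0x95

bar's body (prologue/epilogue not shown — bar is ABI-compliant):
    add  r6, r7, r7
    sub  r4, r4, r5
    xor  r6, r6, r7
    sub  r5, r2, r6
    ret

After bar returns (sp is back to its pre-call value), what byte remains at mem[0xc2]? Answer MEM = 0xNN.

MEM = 0xd9

prologue: push r5 -> mem[0xc2]=0xd9, sp=0xc2
body[0] add  r6, r7, r7 -> r6=0xaa
body[1] sub  r4, r4, r5 -> r4=0x43
body[2] xor  r6, r6, r7 -> r6=0xff
body[3] sub  r5, r2, r6 -> r5=0x2a
epilogue: pop r5=0xd9, sp=0xc3
prologue pushed ['r5'] at ['0xc2']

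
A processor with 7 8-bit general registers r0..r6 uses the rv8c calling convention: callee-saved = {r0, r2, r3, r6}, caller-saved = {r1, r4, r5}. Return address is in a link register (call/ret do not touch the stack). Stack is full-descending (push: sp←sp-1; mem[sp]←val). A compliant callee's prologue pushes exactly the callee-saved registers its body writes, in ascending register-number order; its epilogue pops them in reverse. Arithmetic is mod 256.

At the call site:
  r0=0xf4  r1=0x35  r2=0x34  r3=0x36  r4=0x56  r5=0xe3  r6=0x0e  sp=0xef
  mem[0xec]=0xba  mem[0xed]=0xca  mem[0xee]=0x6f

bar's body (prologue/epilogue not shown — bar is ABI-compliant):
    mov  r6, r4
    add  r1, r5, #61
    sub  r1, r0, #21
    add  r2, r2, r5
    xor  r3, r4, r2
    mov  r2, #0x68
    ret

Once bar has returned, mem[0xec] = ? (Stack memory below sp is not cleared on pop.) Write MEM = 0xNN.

MEM = 0x0e

prologue: push r2 -> mem[0xee]=0x34, sp=0xee
prologue: push r3 -> mem[0xed]=0x36, sp=0xed
prologue: push r6 -> mem[0xec]=0x0e, sp=0xec
body[0] mov  r6, r4 -> r6=0x56
body[1] add  r1, r5, #61 -> r1=0x20
body[2] sub  r1, r0, #21 -> r1=0xdf
body[3] add  r2, r2, r5 -> r2=0x17
body[4] xor  r3, r4, r2 -> r3=0x41
body[5] mov  r2, #0x68 -> r2=0x68
epilogue: pop r6=0x0e, sp=0xed
epilogue: pop r3=0x36, sp=0xee
epilogue: pop r2=0x34, sp=0xef
prologue pushed ['r2', 'r3', 'r6'] at ['0xee', '0xed', '0xec']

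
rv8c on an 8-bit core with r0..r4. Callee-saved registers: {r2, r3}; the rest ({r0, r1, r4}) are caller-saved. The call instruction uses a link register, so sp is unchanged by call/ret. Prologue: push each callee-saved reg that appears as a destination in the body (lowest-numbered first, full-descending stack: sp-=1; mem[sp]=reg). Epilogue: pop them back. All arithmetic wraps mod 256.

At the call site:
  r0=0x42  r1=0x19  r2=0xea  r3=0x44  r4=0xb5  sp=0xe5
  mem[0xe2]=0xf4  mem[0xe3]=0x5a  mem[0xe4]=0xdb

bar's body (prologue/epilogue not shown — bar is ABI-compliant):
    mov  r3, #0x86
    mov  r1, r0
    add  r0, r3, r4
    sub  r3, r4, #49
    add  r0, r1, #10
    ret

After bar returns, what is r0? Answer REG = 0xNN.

prologue: push r3 -> mem[0xe4]=0x44, sp=0xe4
body[0] mov  r3, #0x86 -> r3=0x86
body[1] mov  r1, r0 -> r1=0x42
body[2] add  r0, r3, r4 -> r0=0x3b
body[3] sub  r3, r4, #49 -> r3=0x84
body[4] add  r0, r1, #10 -> r0=0x4c
epilogue: pop r3=0x44, sp=0xe5
r0 is caller-saved -> body value

REG = 0x4c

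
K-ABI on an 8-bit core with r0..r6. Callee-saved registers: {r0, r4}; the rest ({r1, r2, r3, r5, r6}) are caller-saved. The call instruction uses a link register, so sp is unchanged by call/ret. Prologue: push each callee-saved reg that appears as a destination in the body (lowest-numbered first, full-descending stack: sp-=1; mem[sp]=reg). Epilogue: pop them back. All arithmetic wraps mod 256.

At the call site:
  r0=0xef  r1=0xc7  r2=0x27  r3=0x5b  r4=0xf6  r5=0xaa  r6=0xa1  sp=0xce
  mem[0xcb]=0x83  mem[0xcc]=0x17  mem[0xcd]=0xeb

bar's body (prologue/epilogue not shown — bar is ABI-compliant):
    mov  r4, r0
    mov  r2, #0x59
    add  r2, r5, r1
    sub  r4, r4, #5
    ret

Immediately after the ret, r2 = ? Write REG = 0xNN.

prologue: push r4 -> mem[0xcd]=0xf6, sp=0xcd
body[0] mov  r4, r0 -> r4=0xef
body[1] mov  r2, #0x59 -> r2=0x59
body[2] add  r2, r5, r1 -> r2=0x71
body[3] sub  r4, r4, #5 -> r4=0xea
epilogue: pop r4=0xf6, sp=0xce
r2 is caller-saved -> body value

REG = 0x71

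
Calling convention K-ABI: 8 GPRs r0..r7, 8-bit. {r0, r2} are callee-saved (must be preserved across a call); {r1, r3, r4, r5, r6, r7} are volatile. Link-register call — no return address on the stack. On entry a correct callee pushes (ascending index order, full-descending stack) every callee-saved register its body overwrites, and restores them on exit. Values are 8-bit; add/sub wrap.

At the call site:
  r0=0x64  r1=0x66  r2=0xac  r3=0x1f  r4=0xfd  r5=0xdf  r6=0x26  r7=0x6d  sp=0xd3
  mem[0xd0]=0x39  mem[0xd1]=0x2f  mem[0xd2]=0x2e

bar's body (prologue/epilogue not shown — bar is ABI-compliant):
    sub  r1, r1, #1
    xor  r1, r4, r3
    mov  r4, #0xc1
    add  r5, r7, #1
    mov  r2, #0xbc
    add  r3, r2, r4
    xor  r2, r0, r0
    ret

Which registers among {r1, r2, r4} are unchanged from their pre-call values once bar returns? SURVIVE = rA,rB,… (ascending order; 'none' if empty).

prologue: push r2 → mem[0xd2]=0xac, sp=0xd2
body[0] sub  r1, r1, #1 → r1=0x65
body[1] xor  r1, r4, r3 → r1=0xe2
body[2] mov  r4, #0xc1 → r4=0xc1
body[3] add  r5, r7, #1 → r5=0x6e
body[4] mov  r2, #0xbc → r2=0xbc
body[5] add  r3, r2, r4 → r3=0x7d
body[6] xor  r2, r0, r0 → r2=0x00
epilogue: pop r2=0xac, sp=0xd3
r1: caller-saved, written=True
r2: callee-saved, written=True
r4: caller-saved, written=True

SURVIVE = r2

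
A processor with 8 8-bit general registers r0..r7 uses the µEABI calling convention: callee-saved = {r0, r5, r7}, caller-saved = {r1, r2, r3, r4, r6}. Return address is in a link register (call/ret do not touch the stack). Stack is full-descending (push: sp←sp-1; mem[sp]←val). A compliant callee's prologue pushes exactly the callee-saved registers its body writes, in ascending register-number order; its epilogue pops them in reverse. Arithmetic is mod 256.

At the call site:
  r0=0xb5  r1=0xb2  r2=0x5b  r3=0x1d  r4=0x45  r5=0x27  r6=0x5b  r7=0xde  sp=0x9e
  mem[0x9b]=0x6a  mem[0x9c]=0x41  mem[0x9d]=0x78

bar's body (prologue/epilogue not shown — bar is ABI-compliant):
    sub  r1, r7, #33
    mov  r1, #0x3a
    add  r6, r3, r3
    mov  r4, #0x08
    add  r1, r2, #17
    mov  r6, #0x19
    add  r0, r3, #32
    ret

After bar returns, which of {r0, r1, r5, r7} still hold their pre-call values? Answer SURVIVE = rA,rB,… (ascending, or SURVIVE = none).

prologue: push r0 -> mem[0x9d]=0xb5, sp=0x9d
body[0] sub  r1, r7, #33 -> r1=0xbd
body[1] mov  r1, #0x3a -> r1=0x3a
body[2] add  r6, r3, r3 -> r6=0x3a
body[3] mov  r4, #0x08 -> r4=0x08
body[4] add  r1, r2, #17 -> r1=0x6c
body[5] mov  r6, #0x19 -> r6=0x19
body[6] add  r0, r3, #32 -> r0=0x3d
epilogue: pop r0=0xb5, sp=0x9e
r0: callee-saved, written=True
r1: caller-saved, written=True
r5: callee-saved, written=False
r7: callee-saved, written=False

SURVIVE = r0,r5,r7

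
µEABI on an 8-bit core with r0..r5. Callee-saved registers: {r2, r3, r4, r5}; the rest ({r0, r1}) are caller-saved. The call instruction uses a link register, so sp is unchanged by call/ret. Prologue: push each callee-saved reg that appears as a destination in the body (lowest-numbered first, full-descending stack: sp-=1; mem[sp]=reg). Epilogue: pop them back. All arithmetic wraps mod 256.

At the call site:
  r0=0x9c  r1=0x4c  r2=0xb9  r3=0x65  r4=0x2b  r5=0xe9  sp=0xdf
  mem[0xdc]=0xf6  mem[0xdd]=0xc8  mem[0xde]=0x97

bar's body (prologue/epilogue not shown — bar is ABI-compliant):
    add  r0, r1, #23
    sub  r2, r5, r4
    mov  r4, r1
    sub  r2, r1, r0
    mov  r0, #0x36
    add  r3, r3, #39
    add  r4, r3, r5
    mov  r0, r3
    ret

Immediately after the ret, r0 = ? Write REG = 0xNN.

prologue: push r2 -> mem[0xde]=0xb9, sp=0xde
prologue: push r3 -> mem[0xdd]=0x65, sp=0xdd
prologue: push r4 -> mem[0xdc]=0x2b, sp=0xdc
body[0] add  r0, r1, #23 -> r0=0x63
body[1] sub  r2, r5, r4 -> r2=0xbe
body[2] mov  r4, r1 -> r4=0x4c
body[3] sub  r2, r1, r0 -> r2=0xe9
body[4] mov  r0, #0x36 -> r0=0x36
body[5] add  r3, r3, #39 -> r3=0x8c
body[6] add  r4, r3, r5 -> r4=0x75
body[7] mov  r0, r3 -> r0=0x8c
epilogue: pop r4=0x2b, sp=0xdd
epilogue: pop r3=0x65, sp=0xde
epilogue: pop r2=0xb9, sp=0xdf
r0 is caller-saved -> body value

REG = 0x8c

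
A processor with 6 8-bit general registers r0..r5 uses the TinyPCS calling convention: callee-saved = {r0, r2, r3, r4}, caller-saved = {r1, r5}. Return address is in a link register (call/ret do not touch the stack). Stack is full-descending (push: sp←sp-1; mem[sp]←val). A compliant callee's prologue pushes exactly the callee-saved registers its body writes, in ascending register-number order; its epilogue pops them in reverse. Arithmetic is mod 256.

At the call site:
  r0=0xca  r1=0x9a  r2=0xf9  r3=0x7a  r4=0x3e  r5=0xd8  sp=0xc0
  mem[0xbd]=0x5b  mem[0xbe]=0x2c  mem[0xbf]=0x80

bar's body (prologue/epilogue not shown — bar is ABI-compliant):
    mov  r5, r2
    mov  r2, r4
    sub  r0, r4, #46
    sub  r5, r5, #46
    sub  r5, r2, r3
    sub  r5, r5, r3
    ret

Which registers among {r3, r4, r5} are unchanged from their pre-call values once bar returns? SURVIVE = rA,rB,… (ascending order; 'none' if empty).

prologue: push r0 → mem[0xbf]=0xca, sp=0xbf
prologue: push r2 → mem[0xbe]=0xf9, sp=0xbe
body[0] mov  r5, r2 → r5=0xf9
body[1] mov  r2, r4 → r2=0x3e
body[2] sub  r0, r4, #46 → r0=0x10
body[3] sub  r5, r5, #46 → r5=0xcb
body[4] sub  r5, r2, r3 → r5=0xc4
body[5] sub  r5, r5, r3 → r5=0x4a
epilogue: pop r2=0xf9, sp=0xbf
epilogue: pop r0=0xca, sp=0xc0
r3: callee-saved, written=False
r4: callee-saved, written=False
r5: caller-saved, written=True

SURVIVE = r3,r4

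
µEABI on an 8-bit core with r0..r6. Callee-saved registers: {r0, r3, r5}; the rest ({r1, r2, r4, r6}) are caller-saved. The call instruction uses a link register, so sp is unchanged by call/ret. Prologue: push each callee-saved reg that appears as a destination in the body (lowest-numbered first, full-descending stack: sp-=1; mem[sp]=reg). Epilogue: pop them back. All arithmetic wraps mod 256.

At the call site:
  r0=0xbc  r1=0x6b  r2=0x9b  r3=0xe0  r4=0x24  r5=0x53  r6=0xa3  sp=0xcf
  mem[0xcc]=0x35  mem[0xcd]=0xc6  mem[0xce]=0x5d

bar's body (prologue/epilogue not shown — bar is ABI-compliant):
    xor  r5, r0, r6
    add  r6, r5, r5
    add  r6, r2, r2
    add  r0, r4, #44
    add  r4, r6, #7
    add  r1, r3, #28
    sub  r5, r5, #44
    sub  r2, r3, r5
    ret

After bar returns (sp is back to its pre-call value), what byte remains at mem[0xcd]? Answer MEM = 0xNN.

MEM = 0x53

prologue: push r0 → mem[0xce]=0xbc, sp=0xce
prologue: push r5 → mem[0xcd]=0x53, sp=0xcd
body[0] xor  r5, r0, r6 → r5=0x1f
body[1] add  r6, r5, r5 → r6=0x3e
body[2] add  r6, r2, r2 → r6=0x36
body[3] add  r0, r4, #44 → r0=0x50
body[4] add  r4, r6, #7 → r4=0x3d
body[5] add  r1, r3, #28 → r1=0xfc
body[6] sub  r5, r5, #44 → r5=0xf3
body[7] sub  r2, r3, r5 → r2=0xed
epilogue: pop r5=0x53, sp=0xce
epilogue: pop r0=0xbc, sp=0xcf
prologue pushed ['r0', 'r5'] at ['0xce', '0xcd']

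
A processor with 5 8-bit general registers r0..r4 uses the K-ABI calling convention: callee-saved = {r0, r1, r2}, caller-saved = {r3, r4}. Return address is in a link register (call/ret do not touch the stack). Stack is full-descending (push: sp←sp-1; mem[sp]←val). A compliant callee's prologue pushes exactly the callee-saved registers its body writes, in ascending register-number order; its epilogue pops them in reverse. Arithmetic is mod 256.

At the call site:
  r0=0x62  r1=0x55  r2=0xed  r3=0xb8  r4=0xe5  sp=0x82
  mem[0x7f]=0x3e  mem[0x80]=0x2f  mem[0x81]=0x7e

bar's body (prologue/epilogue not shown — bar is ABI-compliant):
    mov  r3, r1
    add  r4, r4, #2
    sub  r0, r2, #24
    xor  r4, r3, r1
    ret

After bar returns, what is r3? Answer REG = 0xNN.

prologue: push r0 -> mem[0x81]=0x62, sp=0x81
body[0] mov  r3, r1 -> r3=0x55
body[1] add  r4, r4, #2 -> r4=0xe7
body[2] sub  r0, r2, #24 -> r0=0xd5
body[3] xor  r4, r3, r1 -> r4=0x00
epilogue: pop r0=0x62, sp=0x82
r3 is caller-saved -> body value

REG = 0x55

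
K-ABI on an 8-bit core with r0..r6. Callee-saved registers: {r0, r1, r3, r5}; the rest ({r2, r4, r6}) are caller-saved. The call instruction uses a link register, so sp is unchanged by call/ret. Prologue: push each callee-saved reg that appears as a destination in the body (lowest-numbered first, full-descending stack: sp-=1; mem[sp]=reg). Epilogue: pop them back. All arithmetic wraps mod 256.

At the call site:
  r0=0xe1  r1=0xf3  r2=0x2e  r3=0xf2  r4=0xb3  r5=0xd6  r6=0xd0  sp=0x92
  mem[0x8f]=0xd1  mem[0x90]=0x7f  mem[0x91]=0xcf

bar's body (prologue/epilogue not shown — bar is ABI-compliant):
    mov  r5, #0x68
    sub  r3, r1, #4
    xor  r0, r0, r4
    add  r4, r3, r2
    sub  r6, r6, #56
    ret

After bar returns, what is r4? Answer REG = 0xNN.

prologue: push r0 → mem[0x91]=0xe1, sp=0x91
prologue: push r3 → mem[0x90]=0xf2, sp=0x90
prologue: push r5 → mem[0x8f]=0xd6, sp=0x8f
body[0] mov  r5, #0x68 → r5=0x68
body[1] sub  r3, r1, #4 → r3=0xef
body[2] xor  r0, r0, r4 → r0=0x52
body[3] add  r4, r3, r2 → r4=0x1d
body[4] sub  r6, r6, #56 → r6=0x98
epilogue: pop r5=0xd6, sp=0x90
epilogue: pop r3=0xf2, sp=0x91
epilogue: pop r0=0xe1, sp=0x92
r4 is caller-saved → body value

REG = 0x1d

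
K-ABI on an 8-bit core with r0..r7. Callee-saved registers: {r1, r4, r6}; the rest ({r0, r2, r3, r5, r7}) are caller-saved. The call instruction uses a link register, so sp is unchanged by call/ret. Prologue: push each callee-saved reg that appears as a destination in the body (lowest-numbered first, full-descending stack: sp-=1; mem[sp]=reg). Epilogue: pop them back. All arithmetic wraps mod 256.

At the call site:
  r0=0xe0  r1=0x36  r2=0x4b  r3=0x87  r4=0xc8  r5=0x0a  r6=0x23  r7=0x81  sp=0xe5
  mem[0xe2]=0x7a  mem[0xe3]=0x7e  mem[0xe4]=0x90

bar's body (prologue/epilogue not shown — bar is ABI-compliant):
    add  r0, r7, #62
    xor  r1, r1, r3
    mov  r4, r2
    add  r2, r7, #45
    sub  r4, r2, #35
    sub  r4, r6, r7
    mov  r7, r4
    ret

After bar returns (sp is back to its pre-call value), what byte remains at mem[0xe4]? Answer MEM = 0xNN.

prologue: push r1 → mem[0xe4]=0x36, sp=0xe4
prologue: push r4 → mem[0xe3]=0xc8, sp=0xe3
body[0] add  r0, r7, #62 → r0=0xbf
body[1] xor  r1, r1, r3 → r1=0xb1
body[2] mov  r4, r2 → r4=0x4b
body[3] add  r2, r7, #45 → r2=0xae
body[4] sub  r4, r2, #35 → r4=0x8b
body[5] sub  r4, r6, r7 → r4=0xa2
body[6] mov  r7, r4 → r7=0xa2
epilogue: pop r4=0xc8, sp=0xe4
epilogue: pop r1=0x36, sp=0xe5
prologue pushed ['r1', 'r4'] at ['0xe4', '0xe3']

MEM = 0x36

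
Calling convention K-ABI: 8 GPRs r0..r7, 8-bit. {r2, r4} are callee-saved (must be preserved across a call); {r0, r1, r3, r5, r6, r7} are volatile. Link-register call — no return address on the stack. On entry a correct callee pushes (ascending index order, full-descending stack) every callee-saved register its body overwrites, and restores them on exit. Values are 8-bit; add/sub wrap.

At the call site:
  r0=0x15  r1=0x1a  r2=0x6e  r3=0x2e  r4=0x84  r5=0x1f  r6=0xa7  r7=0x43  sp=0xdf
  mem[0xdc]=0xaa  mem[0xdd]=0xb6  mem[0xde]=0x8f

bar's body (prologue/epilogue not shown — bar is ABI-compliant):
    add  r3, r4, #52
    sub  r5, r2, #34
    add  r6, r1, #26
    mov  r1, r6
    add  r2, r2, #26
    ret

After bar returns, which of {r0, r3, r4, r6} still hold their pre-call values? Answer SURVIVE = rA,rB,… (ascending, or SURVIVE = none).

SURVIVE = r0,r4

prologue: push r2 → mem[0xde]=0x6e, sp=0xde
body[0] add  r3, r4, #52 → r3=0xb8
body[1] sub  r5, r2, #34 → r5=0x4c
body[2] add  r6, r1, #26 → r6=0x34
body[3] mov  r1, r6 → r1=0x34
body[4] add  r2, r2, #26 → r2=0x88
epilogue: pop r2=0x6e, sp=0xdf
r0: caller-saved, written=False
r3: caller-saved, written=True
r4: callee-saved, written=False
r6: caller-saved, written=True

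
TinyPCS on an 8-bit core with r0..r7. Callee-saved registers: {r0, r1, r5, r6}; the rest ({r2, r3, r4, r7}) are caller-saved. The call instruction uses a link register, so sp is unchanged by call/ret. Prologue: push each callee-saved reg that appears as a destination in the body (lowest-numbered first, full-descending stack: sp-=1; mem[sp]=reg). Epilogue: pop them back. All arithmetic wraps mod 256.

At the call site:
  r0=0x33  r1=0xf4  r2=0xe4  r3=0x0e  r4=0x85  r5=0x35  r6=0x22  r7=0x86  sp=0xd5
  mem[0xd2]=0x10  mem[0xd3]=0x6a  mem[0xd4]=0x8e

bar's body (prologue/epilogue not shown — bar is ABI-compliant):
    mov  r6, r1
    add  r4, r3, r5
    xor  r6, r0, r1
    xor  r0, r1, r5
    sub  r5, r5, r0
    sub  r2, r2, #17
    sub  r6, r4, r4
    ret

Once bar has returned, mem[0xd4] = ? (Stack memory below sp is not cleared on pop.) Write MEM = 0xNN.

MEM = 0x33

prologue: push r0 -> mem[0xd4]=0x33, sp=0xd4
prologue: push r5 -> mem[0xd3]=0x35, sp=0xd3
prologue: push r6 -> mem[0xd2]=0x22, sp=0xd2
body[0] mov  r6, r1 -> r6=0xf4
body[1] add  r4, r3, r5 -> r4=0x43
body[2] xor  r6, r0, r1 -> r6=0xc7
body[3] xor  r0, r1, r5 -> r0=0xc1
body[4] sub  r5, r5, r0 -> r5=0x74
body[5] sub  r2, r2, #17 -> r2=0xd3
body[6] sub  r6, r4, r4 -> r6=0x00
epilogue: pop r6=0x22, sp=0xd3
epilogue: pop r5=0x35, sp=0xd4
epilogue: pop r0=0x33, sp=0xd5
prologue pushed ['r0', 'r5', 'r6'] at ['0xd4', '0xd3', '0xd2']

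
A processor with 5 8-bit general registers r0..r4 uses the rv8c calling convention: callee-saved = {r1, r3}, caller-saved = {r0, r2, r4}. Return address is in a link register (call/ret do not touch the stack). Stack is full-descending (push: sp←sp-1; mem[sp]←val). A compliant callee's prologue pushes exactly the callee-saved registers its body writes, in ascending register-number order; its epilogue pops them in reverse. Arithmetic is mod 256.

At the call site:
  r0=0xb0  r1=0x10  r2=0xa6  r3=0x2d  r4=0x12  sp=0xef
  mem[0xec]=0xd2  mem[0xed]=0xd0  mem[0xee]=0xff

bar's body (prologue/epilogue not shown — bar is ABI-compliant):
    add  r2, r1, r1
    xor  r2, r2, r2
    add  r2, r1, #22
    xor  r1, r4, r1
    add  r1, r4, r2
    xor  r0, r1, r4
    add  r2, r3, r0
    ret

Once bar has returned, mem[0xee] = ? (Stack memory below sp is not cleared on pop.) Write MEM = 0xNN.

prologue: push r1 -> mem[0xee]=0x10, sp=0xee
body[0] add  r2, r1, r1 -> r2=0x20
body[1] xor  r2, r2, r2 -> r2=0x00
body[2] add  r2, r1, #22 -> r2=0x26
body[3] xor  r1, r4, r1 -> r1=0x02
body[4] add  r1, r4, r2 -> r1=0x38
body[5] xor  r0, r1, r4 -> r0=0x2a
body[6] add  r2, r3, r0 -> r2=0x57
epilogue: pop r1=0x10, sp=0xef
prologue pushed ['r1'] at ['0xee']

MEM = 0x10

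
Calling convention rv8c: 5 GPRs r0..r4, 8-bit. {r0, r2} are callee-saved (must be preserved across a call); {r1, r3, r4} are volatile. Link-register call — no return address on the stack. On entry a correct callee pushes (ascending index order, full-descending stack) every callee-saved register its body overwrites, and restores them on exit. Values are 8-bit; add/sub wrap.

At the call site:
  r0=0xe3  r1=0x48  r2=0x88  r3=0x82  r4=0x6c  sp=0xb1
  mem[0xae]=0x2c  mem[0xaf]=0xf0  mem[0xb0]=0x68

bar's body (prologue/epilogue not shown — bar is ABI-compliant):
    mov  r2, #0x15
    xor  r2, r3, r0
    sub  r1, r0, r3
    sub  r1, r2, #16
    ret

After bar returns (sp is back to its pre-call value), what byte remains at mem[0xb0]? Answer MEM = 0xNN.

MEM = 0x88

prologue: push r2 → mem[0xb0]=0x88, sp=0xb0
body[0] mov  r2, #0x15 → r2=0x15
body[1] xor  r2, r3, r0 → r2=0x61
body[2] sub  r1, r0, r3 → r1=0x61
body[3] sub  r1, r2, #16 → r1=0x51
epilogue: pop r2=0x88, sp=0xb1
prologue pushed ['r2'] at ['0xb0']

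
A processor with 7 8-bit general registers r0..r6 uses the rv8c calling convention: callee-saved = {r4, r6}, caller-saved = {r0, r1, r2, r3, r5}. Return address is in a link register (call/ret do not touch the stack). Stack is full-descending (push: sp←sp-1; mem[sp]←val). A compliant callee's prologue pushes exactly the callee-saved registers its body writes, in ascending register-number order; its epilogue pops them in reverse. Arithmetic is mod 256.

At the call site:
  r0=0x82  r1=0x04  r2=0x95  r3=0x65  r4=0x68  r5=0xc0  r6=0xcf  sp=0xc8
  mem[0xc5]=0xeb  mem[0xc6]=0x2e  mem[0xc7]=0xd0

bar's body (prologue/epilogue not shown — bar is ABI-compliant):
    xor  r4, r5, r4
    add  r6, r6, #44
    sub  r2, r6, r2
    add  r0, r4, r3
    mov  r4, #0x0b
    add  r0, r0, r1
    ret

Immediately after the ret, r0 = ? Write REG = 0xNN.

REG = 0x11

prologue: push r4 → mem[0xc7]=0x68, sp=0xc7
prologue: push r6 → mem[0xc6]=0xcf, sp=0xc6
body[0] xor  r4, r5, r4 → r4=0xa8
body[1] add  r6, r6, #44 → r6=0xfb
body[2] sub  r2, r6, r2 → r2=0x66
body[3] add  r0, r4, r3 → r0=0x0d
body[4] mov  r4, #0x0b → r4=0x0b
body[5] add  r0, r0, r1 → r0=0x11
epilogue: pop r6=0xcf, sp=0xc7
epilogue: pop r4=0x68, sp=0xc8
r0 is caller-saved → body value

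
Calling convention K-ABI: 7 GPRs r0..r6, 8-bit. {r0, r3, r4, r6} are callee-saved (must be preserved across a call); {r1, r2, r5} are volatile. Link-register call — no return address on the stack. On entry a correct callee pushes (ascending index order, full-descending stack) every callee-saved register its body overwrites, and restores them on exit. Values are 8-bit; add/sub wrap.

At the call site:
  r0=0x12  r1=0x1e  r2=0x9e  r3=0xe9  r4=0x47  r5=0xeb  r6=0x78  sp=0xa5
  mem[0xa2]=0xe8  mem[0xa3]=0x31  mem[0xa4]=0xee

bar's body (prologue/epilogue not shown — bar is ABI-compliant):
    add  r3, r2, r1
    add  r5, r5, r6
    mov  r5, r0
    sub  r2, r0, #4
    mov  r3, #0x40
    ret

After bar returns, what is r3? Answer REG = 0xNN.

REG = 0xe9

prologue: push r3 → mem[0xa4]=0xe9, sp=0xa4
body[0] add  r3, r2, r1 → r3=0xbc
body[1] add  r5, r5, r6 → r5=0x63
body[2] mov  r5, r0 → r5=0x12
body[3] sub  r2, r0, #4 → r2=0x0e
body[4] mov  r3, #0x40 → r3=0x40
epilogue: pop r3=0xe9, sp=0xa5
r3 is callee-saved → restored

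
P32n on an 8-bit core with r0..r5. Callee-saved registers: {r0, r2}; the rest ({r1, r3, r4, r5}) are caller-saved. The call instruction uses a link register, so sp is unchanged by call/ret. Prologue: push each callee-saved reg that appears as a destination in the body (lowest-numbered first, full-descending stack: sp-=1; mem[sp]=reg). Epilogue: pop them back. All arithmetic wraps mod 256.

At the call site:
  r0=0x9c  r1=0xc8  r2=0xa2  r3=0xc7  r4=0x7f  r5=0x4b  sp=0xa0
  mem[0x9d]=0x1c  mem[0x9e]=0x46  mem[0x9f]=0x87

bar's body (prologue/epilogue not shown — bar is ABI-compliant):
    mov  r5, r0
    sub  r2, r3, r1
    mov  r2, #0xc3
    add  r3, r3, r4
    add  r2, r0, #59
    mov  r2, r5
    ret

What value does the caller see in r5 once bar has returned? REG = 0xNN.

REG = 0x9c

prologue: push r2 → mem[0x9f]=0xa2, sp=0x9f
body[0] mov  r5, r0 → r5=0x9c
body[1] sub  r2, r3, r1 → r2=0xff
body[2] mov  r2, #0xc3 → r2=0xc3
body[3] add  r3, r3, r4 → r3=0x46
body[4] add  r2, r0, #59 → r2=0xd7
body[5] mov  r2, r5 → r2=0x9c
epilogue: pop r2=0xa2, sp=0xa0
r5 is caller-saved → body value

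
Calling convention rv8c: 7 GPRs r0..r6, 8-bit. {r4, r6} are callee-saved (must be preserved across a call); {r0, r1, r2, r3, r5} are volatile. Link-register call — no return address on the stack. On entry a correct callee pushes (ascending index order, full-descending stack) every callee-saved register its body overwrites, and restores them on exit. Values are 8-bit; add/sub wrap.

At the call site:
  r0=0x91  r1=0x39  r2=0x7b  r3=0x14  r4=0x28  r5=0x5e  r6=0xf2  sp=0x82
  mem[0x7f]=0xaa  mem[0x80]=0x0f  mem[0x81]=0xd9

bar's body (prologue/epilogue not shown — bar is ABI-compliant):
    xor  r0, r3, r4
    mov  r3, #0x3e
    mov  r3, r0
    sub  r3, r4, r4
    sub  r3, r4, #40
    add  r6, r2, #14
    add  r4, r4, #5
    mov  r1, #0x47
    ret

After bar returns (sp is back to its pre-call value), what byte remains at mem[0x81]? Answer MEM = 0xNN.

MEM = 0x28

prologue: push r4 → mem[0x81]=0x28, sp=0x81
prologue: push r6 → mem[0x80]=0xf2, sp=0x80
body[0] xor  r0, r3, r4 → r0=0x3c
body[1] mov  r3, #0x3e → r3=0x3e
body[2] mov  r3, r0 → r3=0x3c
body[3] sub  r3, r4, r4 → r3=0x00
body[4] sub  r3, r4, #40 → r3=0x00
body[5] add  r6, r2, #14 → r6=0x89
body[6] add  r4, r4, #5 → r4=0x2d
body[7] mov  r1, #0x47 → r1=0x47
epilogue: pop r6=0xf2, sp=0x81
epilogue: pop r4=0x28, sp=0x82
prologue pushed ['r4', 'r6'] at ['0x81', '0x80']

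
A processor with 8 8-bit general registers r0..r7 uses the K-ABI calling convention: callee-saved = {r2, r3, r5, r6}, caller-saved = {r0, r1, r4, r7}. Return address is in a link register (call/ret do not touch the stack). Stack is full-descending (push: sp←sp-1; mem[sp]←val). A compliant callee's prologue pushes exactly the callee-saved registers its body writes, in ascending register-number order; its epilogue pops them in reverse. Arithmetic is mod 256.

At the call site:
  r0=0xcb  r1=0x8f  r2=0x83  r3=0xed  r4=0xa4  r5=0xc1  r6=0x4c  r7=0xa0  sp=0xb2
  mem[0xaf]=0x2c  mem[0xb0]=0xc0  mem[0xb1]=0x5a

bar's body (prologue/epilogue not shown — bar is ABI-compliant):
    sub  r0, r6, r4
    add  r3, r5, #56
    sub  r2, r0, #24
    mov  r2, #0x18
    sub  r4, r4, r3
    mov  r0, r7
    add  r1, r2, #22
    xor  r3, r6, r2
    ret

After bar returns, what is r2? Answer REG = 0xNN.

REG = 0x83

prologue: push r2 -> mem[0xb1]=0x83, sp=0xb1
prologue: push r3 -> mem[0xb0]=0xed, sp=0xb0
body[0] sub  r0, r6, r4 -> r0=0xa8
body[1] add  r3, r5, #56 -> r3=0xf9
body[2] sub  r2, r0, #24 -> r2=0x90
body[3] mov  r2, #0x18 -> r2=0x18
body[4] sub  r4, r4, r3 -> r4=0xab
body[5] mov  r0, r7 -> r0=0xa0
body[6] add  r1, r2, #22 -> r1=0x2e
body[7] xor  r3, r6, r2 -> r3=0x54
epilogue: pop r3=0xed, sp=0xb1
epilogue: pop r2=0x83, sp=0xb2
r2 is callee-saved -> restored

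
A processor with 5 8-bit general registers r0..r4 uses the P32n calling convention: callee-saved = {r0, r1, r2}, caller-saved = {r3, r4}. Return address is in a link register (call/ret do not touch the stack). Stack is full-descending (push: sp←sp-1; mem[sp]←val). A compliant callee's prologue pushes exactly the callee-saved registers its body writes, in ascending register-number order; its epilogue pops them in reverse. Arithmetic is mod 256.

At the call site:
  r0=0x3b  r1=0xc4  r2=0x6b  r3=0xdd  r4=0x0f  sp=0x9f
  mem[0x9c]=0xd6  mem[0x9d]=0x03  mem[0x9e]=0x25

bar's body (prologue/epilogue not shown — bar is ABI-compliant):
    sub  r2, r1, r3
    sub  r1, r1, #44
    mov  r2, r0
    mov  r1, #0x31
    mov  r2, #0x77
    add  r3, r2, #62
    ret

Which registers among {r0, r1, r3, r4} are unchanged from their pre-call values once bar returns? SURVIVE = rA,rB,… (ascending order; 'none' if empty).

prologue: push r1 -> mem[0x9e]=0xc4, sp=0x9e
prologue: push r2 -> mem[0x9d]=0x6b, sp=0x9d
body[0] sub  r2, r1, r3 -> r2=0xe7
body[1] sub  r1, r1, #44 -> r1=0x98
body[2] mov  r2, r0 -> r2=0x3b
body[3] mov  r1, #0x31 -> r1=0x31
body[4] mov  r2, #0x77 -> r2=0x77
body[5] add  r3, r2, #62 -> r3=0xb5
epilogue: pop r2=0x6b, sp=0x9e
epilogue: pop r1=0xc4, sp=0x9f
r0: callee-saved, written=False
r1: callee-saved, written=True
r3: caller-saved, written=True
r4: caller-saved, written=False

SURVIVE = r0,r1,r4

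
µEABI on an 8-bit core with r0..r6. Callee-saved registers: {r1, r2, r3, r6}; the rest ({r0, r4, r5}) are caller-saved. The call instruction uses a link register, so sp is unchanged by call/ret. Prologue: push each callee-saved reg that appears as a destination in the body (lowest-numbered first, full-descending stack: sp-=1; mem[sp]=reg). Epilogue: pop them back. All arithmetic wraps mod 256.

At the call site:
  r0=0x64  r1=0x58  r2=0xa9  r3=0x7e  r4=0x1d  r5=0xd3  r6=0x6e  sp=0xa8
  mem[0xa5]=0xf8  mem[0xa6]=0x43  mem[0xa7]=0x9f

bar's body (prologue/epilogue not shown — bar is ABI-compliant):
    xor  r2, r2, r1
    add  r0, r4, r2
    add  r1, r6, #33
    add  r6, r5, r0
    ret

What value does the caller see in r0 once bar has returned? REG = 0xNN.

REG = 0x0e

prologue: push r1 → mem[0xa7]=0x58, sp=0xa7
prologue: push r2 → mem[0xa6]=0xa9, sp=0xa6
prologue: push r6 → mem[0xa5]=0x6e, sp=0xa5
body[0] xor  r2, r2, r1 → r2=0xf1
body[1] add  r0, r4, r2 → r0=0x0e
body[2] add  r1, r6, #33 → r1=0x8f
body[3] add  r6, r5, r0 → r6=0xe1
epilogue: pop r6=0x6e, sp=0xa6
epilogue: pop r2=0xa9, sp=0xa7
epilogue: pop r1=0x58, sp=0xa8
r0 is caller-saved → body value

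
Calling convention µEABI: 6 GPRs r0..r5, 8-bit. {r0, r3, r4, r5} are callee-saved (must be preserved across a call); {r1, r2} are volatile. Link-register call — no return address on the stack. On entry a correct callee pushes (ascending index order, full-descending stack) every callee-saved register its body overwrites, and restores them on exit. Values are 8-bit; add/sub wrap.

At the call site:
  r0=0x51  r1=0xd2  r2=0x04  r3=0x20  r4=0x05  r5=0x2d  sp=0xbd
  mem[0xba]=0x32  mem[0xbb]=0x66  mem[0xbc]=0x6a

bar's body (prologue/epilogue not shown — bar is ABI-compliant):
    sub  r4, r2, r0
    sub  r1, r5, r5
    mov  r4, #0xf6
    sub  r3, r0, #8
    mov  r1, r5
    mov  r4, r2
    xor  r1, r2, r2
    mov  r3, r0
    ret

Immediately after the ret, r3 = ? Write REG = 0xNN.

prologue: push r3 → mem[0xbc]=0x20, sp=0xbc
prologue: push r4 → mem[0xbb]=0x05, sp=0xbb
body[0] sub  r4, r2, r0 → r4=0xb3
body[1] sub  r1, r5, r5 → r1=0x00
body[2] mov  r4, #0xf6 → r4=0xf6
body[3] sub  r3, r0, #8 → r3=0x49
body[4] mov  r1, r5 → r1=0x2d
body[5] mov  r4, r2 → r4=0x04
body[6] xor  r1, r2, r2 → r1=0x00
body[7] mov  r3, r0 → r3=0x51
epilogue: pop r4=0x05, sp=0xbc
epilogue: pop r3=0x20, sp=0xbd
r3 is callee-saved → restored

REG = 0x20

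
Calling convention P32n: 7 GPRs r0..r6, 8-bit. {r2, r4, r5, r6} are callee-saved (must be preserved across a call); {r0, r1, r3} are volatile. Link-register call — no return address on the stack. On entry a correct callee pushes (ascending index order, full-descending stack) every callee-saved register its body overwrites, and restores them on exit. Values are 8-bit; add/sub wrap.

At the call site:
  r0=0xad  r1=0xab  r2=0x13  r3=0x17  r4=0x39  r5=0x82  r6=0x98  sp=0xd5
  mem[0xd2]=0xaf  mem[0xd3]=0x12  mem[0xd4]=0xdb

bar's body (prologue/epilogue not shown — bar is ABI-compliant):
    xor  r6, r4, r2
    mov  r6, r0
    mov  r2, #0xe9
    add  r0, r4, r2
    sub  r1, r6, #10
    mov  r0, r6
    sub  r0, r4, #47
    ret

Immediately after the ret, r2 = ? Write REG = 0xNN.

REG = 0x13

prologue: push r2 → mem[0xd4]=0x13, sp=0xd4
prologue: push r6 → mem[0xd3]=0x98, sp=0xd3
body[0] xor  r6, r4, r2 → r6=0x2a
body[1] mov  r6, r0 → r6=0xad
body[2] mov  r2, #0xe9 → r2=0xe9
body[3] add  r0, r4, r2 → r0=0x22
body[4] sub  r1, r6, #10 → r1=0xa3
body[5] mov  r0, r6 → r0=0xad
body[6] sub  r0, r4, #47 → r0=0x0a
epilogue: pop r6=0x98, sp=0xd4
epilogue: pop r2=0x13, sp=0xd5
r2 is callee-saved → restored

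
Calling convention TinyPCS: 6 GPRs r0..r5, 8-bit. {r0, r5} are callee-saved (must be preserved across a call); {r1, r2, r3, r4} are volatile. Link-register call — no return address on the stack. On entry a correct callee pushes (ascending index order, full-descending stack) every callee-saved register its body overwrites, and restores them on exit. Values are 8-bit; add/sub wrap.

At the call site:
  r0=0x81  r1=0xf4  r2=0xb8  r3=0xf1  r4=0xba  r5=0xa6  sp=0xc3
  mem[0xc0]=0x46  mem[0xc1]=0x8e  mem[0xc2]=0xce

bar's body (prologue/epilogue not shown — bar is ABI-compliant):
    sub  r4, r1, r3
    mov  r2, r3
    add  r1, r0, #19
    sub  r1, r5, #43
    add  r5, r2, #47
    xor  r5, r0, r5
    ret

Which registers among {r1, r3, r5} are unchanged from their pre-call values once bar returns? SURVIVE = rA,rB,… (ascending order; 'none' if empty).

prologue: push r5 -> mem[0xc2]=0xa6, sp=0xc2
body[0] sub  r4, r1, r3 -> r4=0x03
body[1] mov  r2, r3 -> r2=0xf1
body[2] add  r1, r0, #19 -> r1=0x94
body[3] sub  r1, r5, #43 -> r1=0x7b
body[4] add  r5, r2, #47 -> r5=0x20
body[5] xor  r5, r0, r5 -> r5=0xa1
epilogue: pop r5=0xa6, sp=0xc3
r1: caller-saved, written=True
r3: caller-saved, written=False
r5: callee-saved, written=True

SURVIVE = r3,r5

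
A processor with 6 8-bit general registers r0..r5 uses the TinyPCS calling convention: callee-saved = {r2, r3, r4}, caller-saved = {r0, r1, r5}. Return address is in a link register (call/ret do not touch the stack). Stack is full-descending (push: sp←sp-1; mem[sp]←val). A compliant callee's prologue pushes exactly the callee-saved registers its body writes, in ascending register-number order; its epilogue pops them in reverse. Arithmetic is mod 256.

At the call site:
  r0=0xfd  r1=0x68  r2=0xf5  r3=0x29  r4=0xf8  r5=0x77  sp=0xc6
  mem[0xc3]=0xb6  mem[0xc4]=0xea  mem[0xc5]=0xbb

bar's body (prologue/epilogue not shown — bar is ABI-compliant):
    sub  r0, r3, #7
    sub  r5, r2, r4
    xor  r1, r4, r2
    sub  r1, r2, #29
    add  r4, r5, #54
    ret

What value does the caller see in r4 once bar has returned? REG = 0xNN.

REG = 0xf8

prologue: push r4 -> mem[0xc5]=0xf8, sp=0xc5
body[0] sub  r0, r3, #7 -> r0=0x22
body[1] sub  r5, r2, r4 -> r5=0xfd
body[2] xor  r1, r4, r2 -> r1=0x0d
body[3] sub  r1, r2, #29 -> r1=0xd8
body[4] add  r4, r5, #54 -> r4=0x33
epilogue: pop r4=0xf8, sp=0xc6
r4 is callee-saved -> restored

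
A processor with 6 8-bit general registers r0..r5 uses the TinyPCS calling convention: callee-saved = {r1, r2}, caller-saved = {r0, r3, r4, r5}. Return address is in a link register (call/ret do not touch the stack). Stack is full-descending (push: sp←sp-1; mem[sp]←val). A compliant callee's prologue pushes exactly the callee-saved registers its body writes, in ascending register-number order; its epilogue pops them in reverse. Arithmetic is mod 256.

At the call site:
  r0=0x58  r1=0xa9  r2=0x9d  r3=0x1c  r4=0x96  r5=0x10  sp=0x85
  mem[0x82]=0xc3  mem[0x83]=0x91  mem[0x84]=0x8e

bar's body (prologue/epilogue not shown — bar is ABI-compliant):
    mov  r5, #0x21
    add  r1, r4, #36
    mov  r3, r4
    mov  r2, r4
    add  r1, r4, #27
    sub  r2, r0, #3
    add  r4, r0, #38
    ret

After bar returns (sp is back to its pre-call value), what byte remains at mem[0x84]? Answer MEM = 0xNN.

MEM = 0xa9

prologue: push r1 -> mem[0x84]=0xa9, sp=0x84
prologue: push r2 -> mem[0x83]=0x9d, sp=0x83
body[0] mov  r5, #0x21 -> r5=0x21
body[1] add  r1, r4, #36 -> r1=0xba
body[2] mov  r3, r4 -> r3=0x96
body[3] mov  r2, r4 -> r2=0x96
body[4] add  r1, r4, #27 -> r1=0xb1
body[5] sub  r2, r0, #3 -> r2=0x55
body[6] add  r4, r0, #38 -> r4=0x7e
epilogue: pop r2=0x9d, sp=0x84
epilogue: pop r1=0xa9, sp=0x85
prologue pushed ['r1', 'r2'] at ['0x84', '0x83']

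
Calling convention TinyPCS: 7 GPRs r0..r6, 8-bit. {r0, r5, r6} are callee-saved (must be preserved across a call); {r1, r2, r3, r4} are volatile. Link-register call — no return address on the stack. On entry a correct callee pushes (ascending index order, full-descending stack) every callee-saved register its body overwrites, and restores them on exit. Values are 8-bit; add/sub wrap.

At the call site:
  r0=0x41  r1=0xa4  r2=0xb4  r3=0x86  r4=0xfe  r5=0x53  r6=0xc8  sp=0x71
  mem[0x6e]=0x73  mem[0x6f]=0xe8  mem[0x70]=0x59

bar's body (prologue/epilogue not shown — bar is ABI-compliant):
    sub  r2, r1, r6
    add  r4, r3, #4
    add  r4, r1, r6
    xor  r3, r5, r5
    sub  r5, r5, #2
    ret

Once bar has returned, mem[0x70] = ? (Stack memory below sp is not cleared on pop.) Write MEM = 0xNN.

MEM = 0x53

prologue: push r5 -> mem[0x70]=0x53, sp=0x70
body[0] sub  r2, r1, r6 -> r2=0xdc
body[1] add  r4, r3, #4 -> r4=0x8a
body[2] add  r4, r1, r6 -> r4=0x6c
body[3] xor  r3, r5, r5 -> r3=0x00
body[4] sub  r5, r5, #2 -> r5=0x51
epilogue: pop r5=0x53, sp=0x71
prologue pushed ['r5'] at ['0x70']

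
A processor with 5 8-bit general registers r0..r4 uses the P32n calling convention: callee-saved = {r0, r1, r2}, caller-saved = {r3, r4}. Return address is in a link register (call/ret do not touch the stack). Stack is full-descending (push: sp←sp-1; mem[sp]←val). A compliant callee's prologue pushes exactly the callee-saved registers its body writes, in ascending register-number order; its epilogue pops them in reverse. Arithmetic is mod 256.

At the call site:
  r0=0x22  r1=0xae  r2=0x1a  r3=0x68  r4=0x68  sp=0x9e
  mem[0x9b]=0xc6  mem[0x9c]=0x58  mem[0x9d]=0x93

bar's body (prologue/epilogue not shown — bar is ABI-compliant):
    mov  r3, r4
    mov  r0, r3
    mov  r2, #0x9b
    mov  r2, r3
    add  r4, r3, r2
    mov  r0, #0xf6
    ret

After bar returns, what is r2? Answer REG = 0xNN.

REG = 0x1a

prologue: push r0 -> mem[0x9d]=0x22, sp=0x9d
prologue: push r2 -> mem[0x9c]=0x1a, sp=0x9c
body[0] mov  r3, r4 -> r3=0x68
body[1] mov  r0, r3 -> r0=0x68
body[2] mov  r2, #0x9b -> r2=0x9b
body[3] mov  r2, r3 -> r2=0x68
body[4] add  r4, r3, r2 -> r4=0xd0
body[5] mov  r0, #0xf6 -> r0=0xf6
epilogue: pop r2=0x1a, sp=0x9d
epilogue: pop r0=0x22, sp=0x9e
r2 is callee-saved -> restored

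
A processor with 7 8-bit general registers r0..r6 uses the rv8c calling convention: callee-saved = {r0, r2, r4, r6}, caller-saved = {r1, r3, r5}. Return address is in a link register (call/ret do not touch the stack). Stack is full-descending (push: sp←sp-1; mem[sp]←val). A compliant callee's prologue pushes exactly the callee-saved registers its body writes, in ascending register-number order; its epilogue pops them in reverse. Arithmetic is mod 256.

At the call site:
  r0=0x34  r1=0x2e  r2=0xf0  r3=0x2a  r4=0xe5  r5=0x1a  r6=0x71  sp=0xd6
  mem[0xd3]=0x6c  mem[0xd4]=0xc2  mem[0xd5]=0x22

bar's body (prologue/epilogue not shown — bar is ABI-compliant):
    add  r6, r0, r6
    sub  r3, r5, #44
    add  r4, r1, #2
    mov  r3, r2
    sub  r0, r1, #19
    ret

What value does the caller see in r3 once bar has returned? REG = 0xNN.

prologue: push r0 -> mem[0xd5]=0x34, sp=0xd5
prologue: push r4 -> mem[0xd4]=0xe5, sp=0xd4
prologue: push r6 -> mem[0xd3]=0x71, sp=0xd3
body[0] add  r6, r0, r6 -> r6=0xa5
body[1] sub  r3, r5, #44 -> r3=0xee
body[2] add  r4, r1, #2 -> r4=0x30
body[3] mov  r3, r2 -> r3=0xf0
body[4] sub  r0, r1, #19 -> r0=0x1b
epilogue: pop r6=0x71, sp=0xd4
epilogue: pop r4=0xe5, sp=0xd5
epilogue: pop r0=0x34, sp=0xd6
r3 is caller-saved -> body value

REG = 0xf0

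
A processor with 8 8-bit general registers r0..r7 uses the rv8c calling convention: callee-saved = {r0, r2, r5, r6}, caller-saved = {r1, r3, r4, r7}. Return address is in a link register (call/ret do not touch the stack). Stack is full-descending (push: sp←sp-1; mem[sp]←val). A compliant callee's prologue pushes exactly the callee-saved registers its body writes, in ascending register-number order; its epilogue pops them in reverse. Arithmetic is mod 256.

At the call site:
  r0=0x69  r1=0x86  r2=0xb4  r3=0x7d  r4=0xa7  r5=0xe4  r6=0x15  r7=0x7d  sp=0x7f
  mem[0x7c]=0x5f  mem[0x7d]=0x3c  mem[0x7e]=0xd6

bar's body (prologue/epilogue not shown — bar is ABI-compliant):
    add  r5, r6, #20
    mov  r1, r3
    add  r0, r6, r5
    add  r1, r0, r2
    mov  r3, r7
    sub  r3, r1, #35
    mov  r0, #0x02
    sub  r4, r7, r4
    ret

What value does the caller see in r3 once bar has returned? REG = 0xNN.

prologue: push r0 → mem[0x7e]=0x69, sp=0x7e
prologue: push r5 → mem[0x7d]=0xe4, sp=0x7d
body[0] add  r5, r6, #20 → r5=0x29
body[1] mov  r1, r3 → r1=0x7d
body[2] add  r0, r6, r5 → r0=0x3e
body[3] add  r1, r0, r2 → r1=0xf2
body[4] mov  r3, r7 → r3=0x7d
body[5] sub  r3, r1, #35 → r3=0xcf
body[6] mov  r0, #0x02 → r0=0x02
body[7] sub  r4, r7, r4 → r4=0xd6
epilogue: pop r5=0xe4, sp=0x7e
epilogue: pop r0=0x69, sp=0x7f
r3 is caller-saved → body value

REG = 0xcf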